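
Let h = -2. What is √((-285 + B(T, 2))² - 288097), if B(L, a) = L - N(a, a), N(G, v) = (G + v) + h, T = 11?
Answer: I*√211921 ≈ 460.35*I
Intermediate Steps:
N(G, v) = -2 + G + v (N(G, v) = (G + v) - 2 = -2 + G + v)
B(L, a) = 2 + L - 2*a (B(L, a) = L - (-2 + a + a) = L - (-2 + 2*a) = L + (2 - 2*a) = 2 + L - 2*a)
√((-285 + B(T, 2))² - 288097) = √((-285 + (2 + 11 - 2*2))² - 288097) = √((-285 + (2 + 11 - 4))² - 288097) = √((-285 + 9)² - 288097) = √((-276)² - 288097) = √(76176 - 288097) = √(-211921) = I*√211921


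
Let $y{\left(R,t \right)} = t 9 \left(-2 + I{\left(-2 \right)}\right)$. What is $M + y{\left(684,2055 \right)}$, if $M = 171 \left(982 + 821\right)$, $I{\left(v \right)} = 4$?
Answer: $345303$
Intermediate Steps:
$M = 308313$ ($M = 171 \cdot 1803 = 308313$)
$y{\left(R,t \right)} = 18 t$ ($y{\left(R,t \right)} = t 9 \left(-2 + 4\right) = 9 t 2 = 18 t$)
$M + y{\left(684,2055 \right)} = 308313 + 18 \cdot 2055 = 308313 + 36990 = 345303$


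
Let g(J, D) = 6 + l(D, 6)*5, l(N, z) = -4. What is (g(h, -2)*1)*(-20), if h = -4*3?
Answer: 280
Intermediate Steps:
h = -12
g(J, D) = -14 (g(J, D) = 6 - 4*5 = 6 - 20 = -14)
(g(h, -2)*1)*(-20) = -14*1*(-20) = -14*(-20) = 280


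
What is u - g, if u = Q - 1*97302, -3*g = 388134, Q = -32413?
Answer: -337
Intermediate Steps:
g = -129378 (g = -⅓*388134 = -129378)
u = -129715 (u = -32413 - 1*97302 = -32413 - 97302 = -129715)
u - g = -129715 - 1*(-129378) = -129715 + 129378 = -337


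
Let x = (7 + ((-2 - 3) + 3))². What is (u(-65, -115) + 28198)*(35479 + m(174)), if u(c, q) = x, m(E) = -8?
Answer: 1001098033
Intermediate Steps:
x = 25 (x = (7 + (-5 + 3))² = (7 - 2)² = 5² = 25)
u(c, q) = 25
(u(-65, -115) + 28198)*(35479 + m(174)) = (25 + 28198)*(35479 - 8) = 28223*35471 = 1001098033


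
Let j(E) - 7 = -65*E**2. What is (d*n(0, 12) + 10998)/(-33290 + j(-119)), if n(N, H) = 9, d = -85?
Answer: -379/35324 ≈ -0.010729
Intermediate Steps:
j(E) = 7 - 65*E**2
(d*n(0, 12) + 10998)/(-33290 + j(-119)) = (-85*9 + 10998)/(-33290 + (7 - 65*(-119)**2)) = (-765 + 10998)/(-33290 + (7 - 65*14161)) = 10233/(-33290 + (7 - 920465)) = 10233/(-33290 - 920458) = 10233/(-953748) = 10233*(-1/953748) = -379/35324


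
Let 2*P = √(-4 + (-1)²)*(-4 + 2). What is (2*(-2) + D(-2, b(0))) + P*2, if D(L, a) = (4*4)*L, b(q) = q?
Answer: -36 - 2*I*√3 ≈ -36.0 - 3.4641*I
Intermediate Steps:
D(L, a) = 16*L
P = -I*√3 (P = (√(-4 + (-1)²)*(-4 + 2))/2 = (√(-4 + 1)*(-2))/2 = (√(-3)*(-2))/2 = ((I*√3)*(-2))/2 = (-2*I*√3)/2 = -I*√3 ≈ -1.732*I)
(2*(-2) + D(-2, b(0))) + P*2 = (2*(-2) + 16*(-2)) - I*√3*2 = (-4 - 32) - 2*I*√3 = -36 - 2*I*√3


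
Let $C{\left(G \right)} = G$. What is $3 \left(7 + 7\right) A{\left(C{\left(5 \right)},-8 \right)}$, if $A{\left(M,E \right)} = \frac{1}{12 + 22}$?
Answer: $\frac{21}{17} \approx 1.2353$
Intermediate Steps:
$A{\left(M,E \right)} = \frac{1}{34}$
$3 \left(7 + 7\right) A{\left(C{\left(5 \right)},-8 \right)} = 3 \left(7 + 7\right) \frac{1}{34} = 3 \cdot 14 \cdot \frac{1}{34} = 42 \cdot \frac{1}{34} = \frac{21}{17}$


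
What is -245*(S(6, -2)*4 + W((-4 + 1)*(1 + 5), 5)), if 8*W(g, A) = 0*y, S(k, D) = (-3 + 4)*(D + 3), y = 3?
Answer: -980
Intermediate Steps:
S(k, D) = 3 + D (S(k, D) = 1*(3 + D) = 3 + D)
W(g, A) = 0 (W(g, A) = (0*3)/8 = (1/8)*0 = 0)
-245*(S(6, -2)*4 + W((-4 + 1)*(1 + 5), 5)) = -245*((3 - 2)*4 + 0) = -245*(1*4 + 0) = -245*(4 + 0) = -245*4 = -980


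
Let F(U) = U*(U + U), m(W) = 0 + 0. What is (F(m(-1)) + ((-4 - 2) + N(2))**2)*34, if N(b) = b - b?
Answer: 1224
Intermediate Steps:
m(W) = 0
F(U) = 2*U**2 (F(U) = U*(2*U) = 2*U**2)
N(b) = 0
(F(m(-1)) + ((-4 - 2) + N(2))**2)*34 = (2*0**2 + ((-4 - 2) + 0)**2)*34 = (2*0 + (-6 + 0)**2)*34 = (0 + (-6)**2)*34 = (0 + 36)*34 = 36*34 = 1224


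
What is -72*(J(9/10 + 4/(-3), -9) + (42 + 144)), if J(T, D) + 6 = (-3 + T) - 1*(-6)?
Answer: -65724/5 ≈ -13145.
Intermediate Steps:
J(T, D) = -3 + T (J(T, D) = -6 + ((-3 + T) - 1*(-6)) = -6 + ((-3 + T) + 6) = -6 + (3 + T) = -3 + T)
-72*(J(9/10 + 4/(-3), -9) + (42 + 144)) = -72*((-3 + (9/10 + 4/(-3))) + (42 + 144)) = -72*((-3 + (9*(⅒) + 4*(-⅓))) + 186) = -72*((-3 + (9/10 - 4/3)) + 186) = -72*((-3 - 13/30) + 186) = -72*(-103/30 + 186) = -72*5477/30 = -65724/5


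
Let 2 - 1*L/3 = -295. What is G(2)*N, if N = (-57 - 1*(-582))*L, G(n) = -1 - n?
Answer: -1403325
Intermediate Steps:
L = 891 (L = 6 - 3*(-295) = 6 + 885 = 891)
N = 467775 (N = (-57 - 1*(-582))*891 = (-57 + 582)*891 = 525*891 = 467775)
G(2)*N = (-1 - 1*2)*467775 = (-1 - 2)*467775 = -3*467775 = -1403325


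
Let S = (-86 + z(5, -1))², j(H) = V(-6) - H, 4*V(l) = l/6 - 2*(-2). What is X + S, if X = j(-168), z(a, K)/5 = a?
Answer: 15559/4 ≈ 3889.8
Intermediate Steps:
z(a, K) = 5*a
V(l) = 1 + l/24 (V(l) = (l/6 - 2*(-2))/4 = (l*(⅙) + 4)/4 = (l/6 + 4)/4 = (4 + l/6)/4 = 1 + l/24)
j(H) = ¾ - H (j(H) = (1 + (1/24)*(-6)) - H = (1 - ¼) - H = ¾ - H)
X = 675/4 (X = ¾ - 1*(-168) = ¾ + 168 = 675/4 ≈ 168.75)
S = 3721 (S = (-86 + 5*5)² = (-86 + 25)² = (-61)² = 3721)
X + S = 675/4 + 3721 = 15559/4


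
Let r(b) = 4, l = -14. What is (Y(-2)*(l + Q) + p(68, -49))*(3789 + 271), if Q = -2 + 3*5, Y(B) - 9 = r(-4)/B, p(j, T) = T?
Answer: -227360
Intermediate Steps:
Y(B) = 9 + 4/B
Q = 13 (Q = -2 + 15 = 13)
(Y(-2)*(l + Q) + p(68, -49))*(3789 + 271) = ((9 + 4/(-2))*(-14 + 13) - 49)*(3789 + 271) = ((9 + 4*(-1/2))*(-1) - 49)*4060 = ((9 - 2)*(-1) - 49)*4060 = (7*(-1) - 49)*4060 = (-7 - 49)*4060 = -56*4060 = -227360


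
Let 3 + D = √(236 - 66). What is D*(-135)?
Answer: 405 - 135*√170 ≈ -1355.2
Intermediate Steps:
D = -3 + √170 (D = -3 + √(236 - 66) = -3 + √170 ≈ 10.038)
D*(-135) = (-3 + √170)*(-135) = 405 - 135*√170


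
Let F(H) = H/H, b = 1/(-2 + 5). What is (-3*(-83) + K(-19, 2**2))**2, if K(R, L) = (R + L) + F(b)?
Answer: 55225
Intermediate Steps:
b = 1/3 ≈ 0.33333
F(H) = 1
K(R, L) = 1 + L + R (K(R, L) = (R + L) + 1 = (L + R) + 1 = 1 + L + R)
(-3*(-83) + K(-19, 2**2))**2 = (-3*(-83) + (1 + 2**2 - 19))**2 = (249 + (1 + 4 - 19))**2 = (249 - 14)**2 = 235**2 = 55225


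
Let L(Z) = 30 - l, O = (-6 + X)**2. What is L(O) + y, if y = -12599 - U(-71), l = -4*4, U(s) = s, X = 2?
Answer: -12482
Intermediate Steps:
l = -16
y = -12528 (y = -12599 - 1*(-71) = -12599 + 71 = -12528)
O = 16 (O = (-6 + 2)**2 = (-4)**2 = 16)
L(Z) = 46 (L(Z) = 30 - 1*(-16) = 30 + 16 = 46)
L(O) + y = 46 - 12528 = -12482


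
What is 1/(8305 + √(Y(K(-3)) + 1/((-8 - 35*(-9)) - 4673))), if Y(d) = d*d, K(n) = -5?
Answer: 36259630/301136118001 - √476544534/301136118001 ≈ 0.00012034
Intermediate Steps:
Y(d) = d²
1/(8305 + √(Y(K(-3)) + 1/((-8 - 35*(-9)) - 4673))) = 1/(8305 + √((-5)² + 1/((-8 - 35*(-9)) - 4673))) = 1/(8305 + √(25 + 1/((-8 + 315) - 4673))) = 1/(8305 + √(25 + 1/(307 - 4673))) = 1/(8305 + √(25 + 1/(-4366))) = 1/(8305 + √(25 - 1/4366)) = 1/(8305 + √(109149/4366)) = 1/(8305 + √476544534/4366)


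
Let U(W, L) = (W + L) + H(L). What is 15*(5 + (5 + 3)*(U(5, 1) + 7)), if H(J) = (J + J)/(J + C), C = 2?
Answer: 1715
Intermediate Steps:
H(J) = 2*J/(2 + J) (H(J) = (J + J)/(J + 2) = (2*J)/(2 + J) = 2*J/(2 + J))
U(W, L) = L + W + 2*L/(2 + L) (U(W, L) = (W + L) + 2*L/(2 + L) = (L + W) + 2*L/(2 + L) = L + W + 2*L/(2 + L))
15*(5 + (5 + 3)*(U(5, 1) + 7)) = 15*(5 + (5 + 3)*((2*1 + (2 + 1)*(1 + 5))/(2 + 1) + 7)) = 15*(5 + 8*((2 + 3*6)/3 + 7)) = 15*(5 + 8*((2 + 18)/3 + 7)) = 15*(5 + 8*((⅓)*20 + 7)) = 15*(5 + 8*(20/3 + 7)) = 15*(5 + 8*(41/3)) = 15*(5 + 328/3) = 15*(343/3) = 1715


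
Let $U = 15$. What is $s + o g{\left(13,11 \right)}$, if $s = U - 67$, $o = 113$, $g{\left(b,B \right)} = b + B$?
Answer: $2660$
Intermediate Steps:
$g{\left(b,B \right)} = B + b$
$s = -52$ ($s = 15 - 67 = -52$)
$s + o g{\left(13,11 \right)} = -52 + 113 \left(11 + 13\right) = -52 + 113 \cdot 24 = -52 + 2712 = 2660$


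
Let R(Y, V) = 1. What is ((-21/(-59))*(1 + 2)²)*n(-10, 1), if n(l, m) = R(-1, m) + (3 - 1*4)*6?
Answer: -945/59 ≈ -16.017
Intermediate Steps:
n(l, m) = -5 (n(l, m) = 1 + (3 - 1*4)*6 = 1 + (3 - 4)*6 = 1 - 1*6 = 1 - 6 = -5)
((-21/(-59))*(1 + 2)²)*n(-10, 1) = ((-21/(-59))*(1 + 2)²)*(-5) = (-21*(-1/59)*3²)*(-5) = ((21/59)*9)*(-5) = (189/59)*(-5) = -945/59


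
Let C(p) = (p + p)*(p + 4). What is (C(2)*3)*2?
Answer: 144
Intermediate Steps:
C(p) = 2*p*(4 + p) (C(p) = (2*p)*(4 + p) = 2*p*(4 + p))
(C(2)*3)*2 = ((2*2*(4 + 2))*3)*2 = ((2*2*6)*3)*2 = (24*3)*2 = 72*2 = 144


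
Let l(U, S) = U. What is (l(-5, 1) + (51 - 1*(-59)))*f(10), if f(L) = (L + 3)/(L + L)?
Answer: 273/4 ≈ 68.250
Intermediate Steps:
f(L) = (3 + L)/(2*L) (f(L) = (3 + L)/((2*L)) = (3 + L)*(1/(2*L)) = (3 + L)/(2*L))
(l(-5, 1) + (51 - 1*(-59)))*f(10) = (-5 + (51 - 1*(-59)))*((1/2)*(3 + 10)/10) = (-5 + (51 + 59))*((1/2)*(1/10)*13) = (-5 + 110)*(13/20) = 105*(13/20) = 273/4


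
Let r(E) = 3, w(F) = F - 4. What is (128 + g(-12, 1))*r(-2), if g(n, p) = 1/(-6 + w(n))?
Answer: 8445/22 ≈ 383.86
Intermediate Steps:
w(F) = -4 + F
g(n, p) = 1/(-10 + n) (g(n, p) = 1/(-6 + (-4 + n)) = 1/(-10 + n))
(128 + g(-12, 1))*r(-2) = (128 + 1/(-10 - 12))*3 = (128 + 1/(-22))*3 = (128 - 1/22)*3 = (2815/22)*3 = 8445/22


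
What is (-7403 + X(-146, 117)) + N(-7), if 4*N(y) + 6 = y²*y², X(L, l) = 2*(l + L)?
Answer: -27449/4 ≈ -6862.3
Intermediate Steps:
X(L, l) = 2*L + 2*l (X(L, l) = 2*(L + l) = 2*L + 2*l)
N(y) = -3/2 + y⁴/4 (N(y) = -3/2 + (y²*y²)/4 = -3/2 + y⁴/4)
(-7403 + X(-146, 117)) + N(-7) = (-7403 + (2*(-146) + 2*117)) + (-3/2 + (¼)*(-7)⁴) = (-7403 + (-292 + 234)) + (-3/2 + (¼)*2401) = (-7403 - 58) + (-3/2 + 2401/4) = -7461 + 2395/4 = -27449/4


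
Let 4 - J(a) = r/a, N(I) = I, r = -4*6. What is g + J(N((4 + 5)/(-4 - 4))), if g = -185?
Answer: -607/3 ≈ -202.33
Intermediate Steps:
r = -24
J(a) = 4 + 24/a (J(a) = 4 - (-24)/a = 4 + 24/a)
g + J(N((4 + 5)/(-4 - 4))) = -185 + (4 + 24/(((4 + 5)/(-4 - 4)))) = -185 + (4 + 24/((9/(-8)))) = -185 + (4 + 24/((9*(-⅛)))) = -185 + (4 + 24/(-9/8)) = -185 + (4 + 24*(-8/9)) = -185 + (4 - 64/3) = -185 - 52/3 = -607/3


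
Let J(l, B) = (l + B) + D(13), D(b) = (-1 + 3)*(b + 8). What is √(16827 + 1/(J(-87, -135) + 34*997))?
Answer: √19130675632066/33718 ≈ 129.72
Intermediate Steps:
D(b) = 16 + 2*b (D(b) = 2*(8 + b) = 16 + 2*b)
J(l, B) = 42 + B + l (J(l, B) = (l + B) + (16 + 2*13) = (B + l) + (16 + 26) = (B + l) + 42 = 42 + B + l)
√(16827 + 1/(J(-87, -135) + 34*997)) = √(16827 + 1/((42 - 135 - 87) + 34*997)) = √(16827 + 1/(-180 + 33898)) = √(16827 + 1/33718) = √(567372787/33718) = √19130675632066/33718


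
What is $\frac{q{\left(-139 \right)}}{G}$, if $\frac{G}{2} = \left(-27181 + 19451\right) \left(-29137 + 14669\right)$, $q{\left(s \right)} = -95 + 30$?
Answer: $- \frac{13}{44735056} \approx -2.906 \cdot 10^{-7}$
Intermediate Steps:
$q{\left(s \right)} = -65$
$G = 223675280$ ($G = 2 \left(-27181 + 19451\right) \left(-29137 + 14669\right) = 2 \left(\left(-7730\right) \left(-14468\right)\right) = 2 \cdot 111837640 = 223675280$)
$\frac{q{\left(-139 \right)}}{G} = - \frac{65}{223675280} = \left(-65\right) \frac{1}{223675280} = - \frac{13}{44735056}$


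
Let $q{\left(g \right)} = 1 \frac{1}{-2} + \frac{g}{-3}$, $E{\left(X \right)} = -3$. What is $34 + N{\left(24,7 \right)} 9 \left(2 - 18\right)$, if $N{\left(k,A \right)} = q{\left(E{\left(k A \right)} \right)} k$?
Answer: $-1694$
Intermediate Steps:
$q{\left(g \right)} = - \frac{1}{2} - \frac{g}{3}$ ($q{\left(g \right)} = 1 \left(- \frac{1}{2}\right) + g \left(- \frac{1}{3}\right) = - \frac{1}{2} - \frac{g}{3}$)
$N{\left(k,A \right)} = \frac{k}{2}$ ($N{\left(k,A \right)} = \left(- \frac{1}{2} - -1\right) k = \left(- \frac{1}{2} + 1\right) k = \frac{k}{2}$)
$34 + N{\left(24,7 \right)} 9 \left(2 - 18\right) = 34 + \frac{1}{2} \cdot 24 \cdot 9 \left(2 - 18\right) = 34 + 12 \cdot 9 \left(-16\right) = 34 + 12 \left(-144\right) = 34 - 1728 = -1694$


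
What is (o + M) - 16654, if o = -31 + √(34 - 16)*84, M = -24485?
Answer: -41170 + 252*√2 ≈ -40814.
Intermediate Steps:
o = -31 + 252*√2 (o = -31 + √18*84 = -31 + (3*√2)*84 = -31 + 252*√2 ≈ 325.38)
(o + M) - 16654 = ((-31 + 252*√2) - 24485) - 16654 = (-24516 + 252*√2) - 16654 = -41170 + 252*√2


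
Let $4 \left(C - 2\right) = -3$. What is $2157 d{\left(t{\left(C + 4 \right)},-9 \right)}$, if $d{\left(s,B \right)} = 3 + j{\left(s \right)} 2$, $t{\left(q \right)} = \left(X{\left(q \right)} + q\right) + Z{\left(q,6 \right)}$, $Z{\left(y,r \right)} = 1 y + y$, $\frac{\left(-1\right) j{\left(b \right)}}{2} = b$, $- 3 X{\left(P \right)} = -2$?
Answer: $-135172$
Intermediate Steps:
$C = \frac{5}{4}$ ($C = 2 + \frac{1}{4} \left(-3\right) = 2 - \frac{3}{4} = \frac{5}{4} \approx 1.25$)
$X{\left(P \right)} = \frac{2}{3}$ ($X{\left(P \right)} = \left(- \frac{1}{3}\right) \left(-2\right) = \frac{2}{3}$)
$j{\left(b \right)} = - 2 b$
$Z{\left(y,r \right)} = 2 y$ ($Z{\left(y,r \right)} = y + y = 2 y$)
$t{\left(q \right)} = \frac{2}{3} + 3 q$ ($t{\left(q \right)} = \left(\frac{2}{3} + q\right) + 2 q = \frac{2}{3} + 3 q$)
$d{\left(s,B \right)} = 3 - 4 s$ ($d{\left(s,B \right)} = 3 + - 2 s 2 = 3 - 4 s$)
$2157 d{\left(t{\left(C + 4 \right)},-9 \right)} = 2157 \left(3 - 4 \left(\frac{2}{3} + 3 \left(\frac{5}{4} + 4\right)\right)\right) = 2157 \left(3 - 4 \left(\frac{2}{3} + 3 \cdot \frac{21}{4}\right)\right) = 2157 \left(3 - 4 \left(\frac{2}{3} + \frac{63}{4}\right)\right) = 2157 \left(3 - \frac{197}{3}\right) = 2157 \left(- \frac{188}{3}\right) = -135172$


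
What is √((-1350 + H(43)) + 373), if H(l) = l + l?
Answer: 9*I*√11 ≈ 29.85*I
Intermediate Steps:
H(l) = 2*l
√((-1350 + H(43)) + 373) = √((-1350 + 2*43) + 373) = √((-1350 + 86) + 373) = √(-1264 + 373) = √(-891) = 9*I*√11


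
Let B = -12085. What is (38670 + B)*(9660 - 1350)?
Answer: 220921350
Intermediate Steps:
(38670 + B)*(9660 - 1350) = (38670 - 12085)*(9660 - 1350) = 26585*8310 = 220921350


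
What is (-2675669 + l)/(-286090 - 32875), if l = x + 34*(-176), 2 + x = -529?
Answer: 2682184/318965 ≈ 8.4090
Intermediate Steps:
x = -531 (x = -2 - 529 = -531)
l = -6515 (l = -531 + 34*(-176) = -531 - 5984 = -6515)
(-2675669 + l)/(-286090 - 32875) = (-2675669 - 6515)/(-286090 - 32875) = -2682184/(-318965) = -2682184*(-1/318965) = 2682184/318965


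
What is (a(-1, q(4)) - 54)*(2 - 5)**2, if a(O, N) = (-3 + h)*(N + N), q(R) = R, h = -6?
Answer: -1134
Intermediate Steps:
a(O, N) = -18*N (a(O, N) = (-3 - 6)*(N + N) = -18*N)
(a(-1, q(4)) - 54)*(2 - 5)**2 = (-18*4 - 54)*(2 - 5)**2 = (-72 - 54)*(-3)**2 = -126*9 = -1134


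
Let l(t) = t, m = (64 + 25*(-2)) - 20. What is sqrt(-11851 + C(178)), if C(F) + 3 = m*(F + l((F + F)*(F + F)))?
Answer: I*sqrt(773338) ≈ 879.4*I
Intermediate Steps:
m = -6 (m = (64 - 50) - 20 = 14 - 20 = -6)
C(F) = -3 - 24*F**2 - 6*F (C(F) = -3 - 6*(F + (F + F)*(F + F)) = -3 - 6*(F + (2*F)*(2*F)) = -3 - 6*(F + 4*F**2) = -3 + (-24*F**2 - 6*F) = -3 - 24*F**2 - 6*F)
sqrt(-11851 + C(178)) = sqrt(-11851 + (-3 - 24*178**2 - 6*178)) = sqrt(-11851 + (-3 - 24*31684 - 1068)) = sqrt(-11851 + (-3 - 760416 - 1068)) = sqrt(-11851 - 761487) = sqrt(-773338) = I*sqrt(773338)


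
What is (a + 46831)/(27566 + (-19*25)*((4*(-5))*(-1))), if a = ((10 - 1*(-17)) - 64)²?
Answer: 24100/9033 ≈ 2.6680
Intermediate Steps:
a = 1369 (a = ((10 + 17) - 64)² = (27 - 64)² = (-37)² = 1369)
(a + 46831)/(27566 + (-19*25)*((4*(-5))*(-1))) = (1369 + 46831)/(27566 + (-19*25)*((4*(-5))*(-1))) = 48200/(27566 - (-9500)*(-1)) = 48200/(27566 - 475*20) = 48200/(27566 - 9500) = 48200/18066 = 48200*(1/18066) = 24100/9033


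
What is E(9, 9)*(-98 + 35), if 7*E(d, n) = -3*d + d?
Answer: 162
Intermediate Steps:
E(d, n) = -2*d/7 (E(d, n) = (-3*d + d)/7 = (-2*d)/7 = -2*d/7)
E(9, 9)*(-98 + 35) = (-2/7*9)*(-98 + 35) = -18/7*(-63) = 162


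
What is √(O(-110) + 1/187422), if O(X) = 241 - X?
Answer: √12329579322906/187422 ≈ 18.735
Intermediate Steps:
√(O(-110) + 1/187422) = √((241 - 1*(-110)) + 1/187422) = √((241 + 110) + 1/187422) = √(351 + 1/187422) = √(65785123/187422) = √12329579322906/187422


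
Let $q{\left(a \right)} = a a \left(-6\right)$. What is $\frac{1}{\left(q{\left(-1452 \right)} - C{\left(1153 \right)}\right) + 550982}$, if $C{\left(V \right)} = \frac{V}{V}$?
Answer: $- \frac{1}{12098843} \approx -8.2652 \cdot 10^{-8}$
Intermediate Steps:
$C{\left(V \right)} = 1$
$q{\left(a \right)} = - 6 a^{2}$ ($q{\left(a \right)} = a^{2} \left(-6\right) = - 6 a^{2}$)
$\frac{1}{\left(q{\left(-1452 \right)} - C{\left(1153 \right)}\right) + 550982} = \frac{1}{\left(- 6 \left(-1452\right)^{2} - 1\right) + 550982} = \frac{1}{\left(\left(-6\right) 2108304 - 1\right) + 550982} = \frac{1}{\left(-12649824 - 1\right) + 550982} = \frac{1}{-12649825 + 550982} = \frac{1}{-12098843} = - \frac{1}{12098843}$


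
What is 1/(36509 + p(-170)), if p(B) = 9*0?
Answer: 1/36509 ≈ 2.7391e-5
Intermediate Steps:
p(B) = 0
1/(36509 + p(-170)) = 1/(36509 + 0) = 1/36509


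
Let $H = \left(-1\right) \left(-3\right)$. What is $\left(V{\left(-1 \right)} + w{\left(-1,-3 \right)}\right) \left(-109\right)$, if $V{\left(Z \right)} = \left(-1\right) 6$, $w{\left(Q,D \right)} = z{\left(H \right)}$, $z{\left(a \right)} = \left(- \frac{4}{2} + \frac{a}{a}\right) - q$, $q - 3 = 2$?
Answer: $1308$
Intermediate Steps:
$q = 5$ ($q = 3 + 2 = 5$)
$H = 3$
$z{\left(a \right)} = -6$ ($z{\left(a \right)} = \left(- \frac{4}{2} + \frac{a}{a}\right) - 5 = \left(\left(-4\right) \frac{1}{2} + 1\right) - 5 = \left(-2 + 1\right) - 5 = -1 - 5 = -6$)
$w{\left(Q,D \right)} = -6$
$V{\left(Z \right)} = -6$
$\left(V{\left(-1 \right)} + w{\left(-1,-3 \right)}\right) \left(-109\right) = \left(-6 - 6\right) \left(-109\right) = \left(-12\right) \left(-109\right) = 1308$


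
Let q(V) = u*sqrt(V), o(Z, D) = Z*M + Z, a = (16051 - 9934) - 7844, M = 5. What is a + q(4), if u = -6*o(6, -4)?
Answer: -2159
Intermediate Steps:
a = -1727 (a = 6117 - 7844 = -1727)
o(Z, D) = 6*Z (o(Z, D) = Z*5 + Z = 5*Z + Z = 6*Z)
u = -216 (u = -36*6 = -6*36 = -216)
q(V) = -216*sqrt(V)
a + q(4) = -1727 - 216*sqrt(4) = -1727 - 216*2 = -1727 - 432 = -2159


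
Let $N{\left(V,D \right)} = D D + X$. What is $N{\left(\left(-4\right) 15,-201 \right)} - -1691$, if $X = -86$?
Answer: $42006$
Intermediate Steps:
$N{\left(V,D \right)} = -86 + D^{2}$ ($N{\left(V,D \right)} = D D - 86 = D^{2} - 86 = -86 + D^{2}$)
$N{\left(\left(-4\right) 15,-201 \right)} - -1691 = \left(-86 + \left(-201\right)^{2}\right) - -1691 = \left(-86 + 40401\right) + 1691 = 40315 + 1691 = 42006$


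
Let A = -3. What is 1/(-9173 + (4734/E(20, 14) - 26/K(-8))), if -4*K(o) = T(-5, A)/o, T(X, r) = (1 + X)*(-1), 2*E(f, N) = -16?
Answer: -4/39891 ≈ -0.00010027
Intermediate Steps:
E(f, N) = -8 (E(f, N) = (½)*(-16) = -8)
T(X, r) = -1 - X
K(o) = -1/o (K(o) = -(-1 - 1*(-5))/(4*o) = -(-1 + 5)/(4*o) = -1/o)
1/(-9173 + (4734/E(20, 14) - 26/K(-8))) = 1/(-9173 + (4734/(-8) - 26/((-1/(-8))))) = 1/(-9173 + (4734*(-⅛) - 26/((-1*(-⅛))))) = 1/(-9173 + (-2367/4 - 26/⅛)) = 1/(-9173 + (-2367/4 - 26*8)) = 1/(-9173 + (-2367/4 - 208)) = 1/(-9173 - 3199/4) = 1/(-39891/4) = -4/39891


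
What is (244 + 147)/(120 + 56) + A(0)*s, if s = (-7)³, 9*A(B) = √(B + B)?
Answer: 391/176 ≈ 2.2216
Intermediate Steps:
A(B) = √2*√B/9 (A(B) = √(B + B)/9 = √(2*B)/9 = (√2*√B)/9 = √2*√B/9)
s = -343
(244 + 147)/(120 + 56) + A(0)*s = (244 + 147)/(120 + 56) + (√2*√0/9)*(-343) = 391/176 + ((⅑)*√2*0)*(-343) = 391*(1/176) + 0*(-343) = 391/176 + 0 = 391/176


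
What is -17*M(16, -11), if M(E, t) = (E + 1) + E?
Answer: -561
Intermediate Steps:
M(E, t) = 1 + 2*E (M(E, t) = (1 + E) + E = 1 + 2*E)
-17*M(16, -11) = -17*(1 + 2*16) = -17*(1 + 32) = -17*33 = -561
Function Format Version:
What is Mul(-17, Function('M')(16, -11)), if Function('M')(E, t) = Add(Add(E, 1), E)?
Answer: -561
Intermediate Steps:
Function('M')(E, t) = Add(1, Mul(2, E)) (Function('M')(E, t) = Add(Add(1, E), E) = Add(1, Mul(2, E)))
Mul(-17, Function('M')(16, -11)) = Mul(-17, Add(1, Mul(2, 16))) = Mul(-17, Add(1, 32)) = Mul(-17, 33) = -561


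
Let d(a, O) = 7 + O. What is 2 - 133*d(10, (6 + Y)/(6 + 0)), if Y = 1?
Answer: -6505/6 ≈ -1084.2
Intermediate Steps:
2 - 133*d(10, (6 + Y)/(6 + 0)) = 2 - 133*(7 + (6 + 1)/(6 + 0)) = 2 - 133*(7 + 7/6) = 2 - 133*49/6 = 2 - 6517/6 = -6505/6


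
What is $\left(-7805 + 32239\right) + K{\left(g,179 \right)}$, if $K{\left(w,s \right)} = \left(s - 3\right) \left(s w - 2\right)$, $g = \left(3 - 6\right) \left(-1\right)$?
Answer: $118594$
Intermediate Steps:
$g = 3$ ($g = \left(-3\right) \left(-1\right) = 3$)
$K{\left(w,s \right)} = \left(-3 + s\right) \left(-2 + s w\right)$
$\left(-7805 + 32239\right) + K{\left(g,179 \right)} = \left(-7805 + 32239\right) + \left(6 - 358 + 3 \cdot 179^{2} - 537 \cdot 3\right) = 24434 + \left(6 - 358 + 3 \cdot 32041 - 1611\right) = 24434 + \left(6 - 358 + 96123 - 1611\right) = 24434 + 94160 = 118594$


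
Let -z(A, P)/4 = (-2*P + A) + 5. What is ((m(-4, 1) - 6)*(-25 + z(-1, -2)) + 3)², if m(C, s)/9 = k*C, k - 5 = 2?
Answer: 216354681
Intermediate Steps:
k = 7 (k = 5 + 2 = 7)
z(A, P) = -20 - 4*A + 8*P (z(A, P) = -4*((-2*P + A) + 5) = -4*((A - 2*P) + 5) = -4*(5 + A - 2*P) = -20 - 4*A + 8*P)
m(C, s) = 63*C (m(C, s) = 9*(7*C) = 63*C)
((m(-4, 1) - 6)*(-25 + z(-1, -2)) + 3)² = ((63*(-4) - 6)*(-25 + (-20 - 4*(-1) + 8*(-2))) + 3)² = ((-252 - 6)*(-25 + (-20 + 4 - 16)) + 3)² = (-258*(-25 - 32) + 3)² = (-258*(-57) + 3)² = (14706 + 3)² = 14709² = 216354681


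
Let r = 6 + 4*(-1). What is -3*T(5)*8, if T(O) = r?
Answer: -48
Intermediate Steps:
r = 2 (r = 6 - 4 = 2)
T(O) = 2
-3*T(5)*8 = -3*2*8 = -6*8 = -1*48 = -48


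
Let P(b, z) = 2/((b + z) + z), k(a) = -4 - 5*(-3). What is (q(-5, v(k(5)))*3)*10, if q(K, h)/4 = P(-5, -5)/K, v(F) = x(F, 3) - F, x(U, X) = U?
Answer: 16/5 ≈ 3.2000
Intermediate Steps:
k(a) = 11 (k(a) = -4 + 15 = 11)
P(b, z) = 2/(b + 2*z)
v(F) = 0 (v(F) = F - F = 0)
q(K, h) = -8/(15*K) (q(K, h) = 4*((2/(-5 + 2*(-5)))/K) = 4*((2/(-5 - 10))/K) = 4*((2/(-15))/K) = 4*((2*(-1/15))/K) = 4*(-2/(15*K)) = -8/(15*K))
(q(-5, v(k(5)))*3)*10 = (-8/15/(-5)*3)*10 = (-8/15*(-⅕)*3)*10 = ((8/75)*3)*10 = (8/25)*10 = 16/5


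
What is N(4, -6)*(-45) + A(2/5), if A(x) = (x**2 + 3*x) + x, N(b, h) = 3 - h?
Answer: -10081/25 ≈ -403.24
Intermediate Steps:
A(x) = x**2 + 4*x
N(4, -6)*(-45) + A(2/5) = (3 - 1*(-6))*(-45) + (2/5)*(4 + 2/5) = (3 + 6)*(-45) + (2*(1/5))*(4 + 2*(1/5)) = 9*(-45) + 2*(4 + 2/5)/5 = -405 + (2/5)*(22/5) = -405 + 44/25 = -10081/25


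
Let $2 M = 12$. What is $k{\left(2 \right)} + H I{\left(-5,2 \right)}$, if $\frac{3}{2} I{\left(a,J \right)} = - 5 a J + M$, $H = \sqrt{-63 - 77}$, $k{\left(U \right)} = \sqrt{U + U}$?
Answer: $2 + \frac{224 i \sqrt{35}}{3} \approx 2.0 + 441.73 i$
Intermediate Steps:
$M = 6$ ($M = \frac{1}{2} \cdot 12 = 6$)
$k{\left(U \right)} = \sqrt{2} \sqrt{U}$ ($k{\left(U \right)} = \sqrt{2 U} = \sqrt{2} \sqrt{U}$)
$H = 2 i \sqrt{35}$ ($H = \sqrt{-140} = 2 i \sqrt{35} \approx 11.832 i$)
$I{\left(a,J \right)} = 4 - \frac{10 J a}{3}$ ($I{\left(a,J \right)} = \frac{2 \left(- 5 a J + 6\right)}{3} = \frac{2 \left(- 5 J a + 6\right)}{3} = \frac{2 \left(6 - 5 J a\right)}{3} = 4 - \frac{10 J a}{3}$)
$k{\left(2 \right)} + H I{\left(-5,2 \right)} = \sqrt{2} \sqrt{2} + 2 i \sqrt{35} \left(4 - \frac{20}{3} \left(-5\right)\right) = 2 + 2 i \sqrt{35} \left(4 + \frac{100}{3}\right) = 2 + 2 i \sqrt{35} \cdot \frac{112}{3} = 2 + \frac{224 i \sqrt{35}}{3}$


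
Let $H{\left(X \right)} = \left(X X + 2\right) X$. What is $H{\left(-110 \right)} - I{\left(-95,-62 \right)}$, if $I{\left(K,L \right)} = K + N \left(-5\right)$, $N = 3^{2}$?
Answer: $-1331080$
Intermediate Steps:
$N = 9$
$I{\left(K,L \right)} = -45 + K$ ($I{\left(K,L \right)} = K + 9 \left(-5\right) = K - 45 = -45 + K$)
$H{\left(X \right)} = X \left(2 + X^{2}\right)$ ($H{\left(X \right)} = \left(X^{2} + 2\right) X = \left(2 + X^{2}\right) X = X \left(2 + X^{2}\right)$)
$H{\left(-110 \right)} - I{\left(-95,-62 \right)} = - 110 \left(2 + \left(-110\right)^{2}\right) - \left(-45 - 95\right) = - 110 \left(2 + 12100\right) - -140 = \left(-110\right) 12102 + 140 = -1331220 + 140 = -1331080$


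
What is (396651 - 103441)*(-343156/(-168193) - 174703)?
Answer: -8615529737728830/168193 ≈ -5.1224e+10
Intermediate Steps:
(396651 - 103441)*(-343156/(-168193) - 174703) = 293210*(-343156*(-1/168193) - 174703) = 293210*(343156/168193 - 174703) = 293210*(-29383478523/168193) = -8615529737728830/168193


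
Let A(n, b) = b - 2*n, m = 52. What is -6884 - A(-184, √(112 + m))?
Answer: -7252 - 2*√41 ≈ -7264.8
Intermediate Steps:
-6884 - A(-184, √(112 + m)) = -6884 - (√(112 + 52) - 2*(-184)) = -6884 - (√164 + 368) = -6884 - (2*√41 + 368) = -6884 - (368 + 2*√41) = -6884 + (-368 - 2*√41) = -7252 - 2*√41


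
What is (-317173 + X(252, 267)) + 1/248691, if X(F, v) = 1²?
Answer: -78877821851/248691 ≈ -3.1717e+5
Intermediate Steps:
X(F, v) = 1
(-317173 + X(252, 267)) + 1/248691 = (-317173 + 1) + 1/248691 = -317172 + 1/248691 = -78877821851/248691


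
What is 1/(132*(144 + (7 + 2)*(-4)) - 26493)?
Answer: -1/12237 ≈ -8.1719e-5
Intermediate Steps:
1/(132*(144 + (7 + 2)*(-4)) - 26493) = 1/(132*(144 + 9*(-4)) - 26493) = 1/(132*(144 - 36) - 26493) = 1/(132*108 - 26493) = 1/(14256 - 26493) = 1/(-12237) = -1/12237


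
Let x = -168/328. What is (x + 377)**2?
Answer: 238270096/1681 ≈ 1.4174e+5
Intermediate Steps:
x = -21/41 (x = -168*1/328 = -21/41 ≈ -0.51220)
(x + 377)**2 = (-21/41 + 377)**2 = (15436/41)**2 = 238270096/1681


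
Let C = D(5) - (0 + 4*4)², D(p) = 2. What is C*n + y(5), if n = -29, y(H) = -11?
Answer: 7355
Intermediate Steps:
C = -254 (C = 2 - (0 + 4*4)² = 2 - (0 + 16)² = 2 - 1*16² = 2 - 1*256 = 2 - 256 = -254)
C*n + y(5) = -254*(-29) - 11 = 7366 - 11 = 7355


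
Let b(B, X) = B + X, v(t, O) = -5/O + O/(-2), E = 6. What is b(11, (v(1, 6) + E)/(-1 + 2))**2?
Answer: 6241/36 ≈ 173.36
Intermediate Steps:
v(t, O) = -5/O - O/2 (v(t, O) = -5/O + O*(-1/2) = -5/O - O/2)
b(11, (v(1, 6) + E)/(-1 + 2))**2 = (11 + ((-5/6 - 1/2*6) + 6)/(-1 + 2))**2 = (11 + ((-5*1/6 - 3) + 6)/1)**2 = (11 + ((-5/6 - 3) + 6)*1)**2 = (11 + (-23/6 + 6)*1)**2 = (11 + (13/6)*1)**2 = (11 + 13/6)**2 = (79/6)**2 = 6241/36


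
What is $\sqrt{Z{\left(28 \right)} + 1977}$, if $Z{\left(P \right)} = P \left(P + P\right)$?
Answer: $\sqrt{3545} \approx 59.54$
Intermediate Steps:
$Z{\left(P \right)} = 2 P^{2}$ ($Z{\left(P \right)} = P 2 P = 2 P^{2}$)
$\sqrt{Z{\left(28 \right)} + 1977} = \sqrt{2 \cdot 28^{2} + 1977} = \sqrt{2 \cdot 784 + 1977} = \sqrt{1568 + 1977} = \sqrt{3545}$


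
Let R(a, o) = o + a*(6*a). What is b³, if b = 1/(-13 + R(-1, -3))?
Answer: -1/1000 ≈ -0.0010000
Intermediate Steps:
R(a, o) = o + 6*a²
b = -⅒ (b = 1/(-13 + (-3 + 6*(-1)²)) = 1/(-13 + (-3 + 6*1)) = 1/(-13 + (-3 + 6)) = 1/(-13 + 3) = 1/(-10) = -⅒ ≈ -0.10000)
b³ = (-⅒)³ = -1/1000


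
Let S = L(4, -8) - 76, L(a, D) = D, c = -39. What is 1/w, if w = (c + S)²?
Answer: 1/15129 ≈ 6.6098e-5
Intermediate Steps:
S = -84 (S = -8 - 76 = -84)
w = 15129 (w = (-39 - 84)² = (-123)² = 15129)
1/w = 1/15129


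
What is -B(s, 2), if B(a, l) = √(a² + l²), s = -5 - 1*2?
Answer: -√53 ≈ -7.2801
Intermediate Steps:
s = -7 (s = -5 - 2 = -7)
-B(s, 2) = -√((-7)² + 2²) = -√(49 + 4) = -√53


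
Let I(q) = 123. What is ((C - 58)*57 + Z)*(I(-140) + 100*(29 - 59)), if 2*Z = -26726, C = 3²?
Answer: 46480812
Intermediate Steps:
C = 9
Z = -13363 (Z = (½)*(-26726) = -13363)
((C - 58)*57 + Z)*(I(-140) + 100*(29 - 59)) = ((9 - 58)*57 - 13363)*(123 + 100*(29 - 59)) = (-49*57 - 13363)*(123 + 100*(-30)) = (-2793 - 13363)*(123 - 3000) = -16156*(-2877) = 46480812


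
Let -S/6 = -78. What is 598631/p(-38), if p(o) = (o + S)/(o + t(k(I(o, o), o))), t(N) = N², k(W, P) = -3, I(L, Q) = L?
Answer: -17360299/430 ≈ -40373.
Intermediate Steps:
S = 468 (S = -6*(-78) = 468)
p(o) = (468 + o)/(9 + o) (p(o) = (o + 468)/(o + (-3)²) = (468 + o)/(o + 9) = (468 + o)/(9 + o))
598631/p(-38) = 598631/(((468 - 38)/(9 - 38))) = 598631/((430/(-29))) = 598631/((-1/29*430)) = 598631/(-430/29) = 598631*(-29/430) = -17360299/430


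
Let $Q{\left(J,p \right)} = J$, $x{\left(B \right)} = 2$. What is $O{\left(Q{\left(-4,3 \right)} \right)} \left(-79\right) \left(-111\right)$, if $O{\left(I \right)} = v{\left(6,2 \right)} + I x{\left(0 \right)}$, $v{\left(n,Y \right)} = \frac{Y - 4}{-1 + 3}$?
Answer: $-78921$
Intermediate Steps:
$v{\left(n,Y \right)} = -2 + \frac{Y}{2}$ ($v{\left(n,Y \right)} = \frac{-4 + Y}{2} = \left(-4 + Y\right) \frac{1}{2} = -2 + \frac{Y}{2}$)
$O{\left(I \right)} = -1 + 2 I$ ($O{\left(I \right)} = \left(-2 + \frac{1}{2} \cdot 2\right) + I 2 = \left(-2 + 1\right) + 2 I = -1 + 2 I$)
$O{\left(Q{\left(-4,3 \right)} \right)} \left(-79\right) \left(-111\right) = \left(-1 + 2 \left(-4\right)\right) \left(-79\right) \left(-111\right) = \left(-1 - 8\right) \left(-79\right) \left(-111\right) = \left(-9\right) \left(-79\right) \left(-111\right) = 711 \left(-111\right) = -78921$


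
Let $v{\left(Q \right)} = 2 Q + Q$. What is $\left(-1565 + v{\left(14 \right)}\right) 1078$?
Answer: $-1641794$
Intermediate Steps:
$v{\left(Q \right)} = 3 Q$
$\left(-1565 + v{\left(14 \right)}\right) 1078 = \left(-1565 + 3 \cdot 14\right) 1078 = \left(-1565 + 42\right) 1078 = \left(-1523\right) 1078 = -1641794$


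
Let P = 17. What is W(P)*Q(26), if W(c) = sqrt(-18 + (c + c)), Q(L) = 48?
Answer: 192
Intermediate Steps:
W(c) = sqrt(-18 + 2*c)
W(P)*Q(26) = sqrt(-18 + 2*17)*48 = sqrt(-18 + 34)*48 = sqrt(16)*48 = 4*48 = 192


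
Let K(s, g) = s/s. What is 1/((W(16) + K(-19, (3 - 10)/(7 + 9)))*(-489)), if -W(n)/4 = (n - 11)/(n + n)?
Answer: -8/1467 ≈ -0.0054533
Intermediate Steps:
W(n) = -2*(-11 + n)/n (W(n) = -4*(n - 11)/(n + n) = -4*(-11 + n)/(2*n) = -4*(-11 + n)*1/(2*n) = -2*(-11 + n)/n)
K(s, g) = 1
1/((W(16) + K(-19, (3 - 10)/(7 + 9)))*(-489)) = 1/(((-2 + 22/16) + 1)*(-489)) = 1/(((-2 + 22*(1/16)) + 1)*(-489)) = 1/(((-2 + 11/8) + 1)*(-489)) = 1/((-5/8 + 1)*(-489)) = 1/((3/8)*(-489)) = 1/(-1467/8) = -8/1467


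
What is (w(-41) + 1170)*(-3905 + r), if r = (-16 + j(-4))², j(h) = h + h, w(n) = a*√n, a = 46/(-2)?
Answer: -3894930 + 76567*I*√41 ≈ -3.8949e+6 + 4.9027e+5*I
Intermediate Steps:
a = -23 (a = 46*(-½) = -23)
w(n) = -23*√n
j(h) = 2*h
r = 576 (r = (-16 + 2*(-4))² = (-16 - 8)² = (-24)² = 576)
(w(-41) + 1170)*(-3905 + r) = (-23*I*√41 + 1170)*(-3905 + 576) = (-23*I*√41 + 1170)*(-3329) = (1170 - 23*I*√41)*(-3329) = -3894930 + 76567*I*√41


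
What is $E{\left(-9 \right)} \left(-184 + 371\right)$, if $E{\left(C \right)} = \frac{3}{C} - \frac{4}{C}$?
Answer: $\frac{187}{9} \approx 20.778$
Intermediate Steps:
$E{\left(C \right)} = - \frac{1}{C}$
$E{\left(-9 \right)} \left(-184 + 371\right) = - \frac{1}{-9} \left(-184 + 371\right) = \left(-1\right) \left(- \frac{1}{9}\right) 187 = \frac{1}{9} \cdot 187 = \frac{187}{9}$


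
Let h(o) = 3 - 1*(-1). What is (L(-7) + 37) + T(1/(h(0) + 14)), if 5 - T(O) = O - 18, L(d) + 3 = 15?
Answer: 1295/18 ≈ 71.944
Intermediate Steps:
L(d) = 12 (L(d) = -3 + 15 = 12)
h(o) = 4 (h(o) = 3 + 1 = 4)
T(O) = 23 - O (T(O) = 5 - (O - 18) = 5 - (-18 + O) = 5 + (18 - O) = 23 - O)
(L(-7) + 37) + T(1/(h(0) + 14)) = (12 + 37) + (23 - 1/(4 + 14)) = 49 + (23 - 1/18) = 49 + 413/18 = 1295/18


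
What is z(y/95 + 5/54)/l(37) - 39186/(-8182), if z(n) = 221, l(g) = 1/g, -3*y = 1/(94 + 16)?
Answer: 33471700/4091 ≈ 8181.8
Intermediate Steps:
y = -1/330 (y = -1/(3*(94 + 16)) = -⅓/110 = -⅓*1/110 = -1/330 ≈ -0.0030303)
z(y/95 + 5/54)/l(37) - 39186/(-8182) = 221/(1/37) - 39186/(-8182) = 221/(1/37) - 39186*(-1/8182) = 221*37 + 19593/4091 = 8177 + 19593/4091 = 33471700/4091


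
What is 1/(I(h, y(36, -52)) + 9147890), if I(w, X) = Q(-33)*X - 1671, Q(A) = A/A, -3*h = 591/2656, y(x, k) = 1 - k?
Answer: 1/9146272 ≈ 1.0933e-7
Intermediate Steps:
h = -197/2656 ≈ -0.074172
Q(A) = 1
I(w, X) = -1671 + X (I(w, X) = 1*X - 1671 = X - 1671 = -1671 + X)
1/(I(h, y(36, -52)) + 9147890) = 1/((-1671 + (1 - 1*(-52))) + 9147890) = 1/((-1671 + (1 + 52)) + 9147890) = 1/((-1671 + 53) + 9147890) = 1/(-1618 + 9147890) = 1/9146272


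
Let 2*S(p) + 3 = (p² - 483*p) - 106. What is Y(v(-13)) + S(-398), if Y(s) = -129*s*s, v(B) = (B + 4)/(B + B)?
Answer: 118468353/676 ≈ 1.7525e+5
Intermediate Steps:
S(p) = -109/2 + p²/2 - 483*p/2 (S(p) = -3/2 + ((p² - 483*p) - 106)/2 = -3/2 + (-106 + p² - 483*p)/2 = -3/2 + (-53 + p²/2 - 483*p/2) = -109/2 + p²/2 - 483*p/2)
v(B) = (4 + B)/(2*B) (v(B) = (4 + B)/((2*B)) = (4 + B)*(1/(2*B)) = (4 + B)/(2*B))
Y(s) = -129*s²
Y(v(-13)) + S(-398) = -129*(4 - 13)²/676 + (-109/2 + (½)*(-398)² - 483/2*(-398)) = -129*((½)*(-1/13)*(-9))² + (-109/2 + (½)*158404 + 96117) = -129*(9/26)² + (-109/2 + 79202 + 96117) = -129*81/676 + 350529/2 = -10449/676 + 350529/2 = 118468353/676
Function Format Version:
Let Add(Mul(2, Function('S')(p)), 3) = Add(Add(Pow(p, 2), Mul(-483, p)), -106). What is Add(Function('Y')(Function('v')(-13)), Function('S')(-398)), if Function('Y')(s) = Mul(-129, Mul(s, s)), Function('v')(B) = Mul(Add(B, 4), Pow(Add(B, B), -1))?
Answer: Rational(118468353, 676) ≈ 1.7525e+5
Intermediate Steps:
Function('S')(p) = Add(Rational(-109, 2), Mul(Rational(1, 2), Pow(p, 2)), Mul(Rational(-483, 2), p)) (Function('S')(p) = Add(Rational(-3, 2), Mul(Rational(1, 2), Add(Add(Pow(p, 2), Mul(-483, p)), -106))) = Add(Rational(-3, 2), Mul(Rational(1, 2), Add(-106, Pow(p, 2), Mul(-483, p)))) = Add(Rational(-3, 2), Add(-53, Mul(Rational(1, 2), Pow(p, 2)), Mul(Rational(-483, 2), p))) = Add(Rational(-109, 2), Mul(Rational(1, 2), Pow(p, 2)), Mul(Rational(-483, 2), p)))
Function('v')(B) = Mul(Rational(1, 2), Pow(B, -1), Add(4, B)) (Function('v')(B) = Mul(Add(4, B), Pow(Mul(2, B), -1)) = Mul(Add(4, B), Mul(Rational(1, 2), Pow(B, -1))) = Mul(Rational(1, 2), Pow(B, -1), Add(4, B)))
Function('Y')(s) = Mul(-129, Pow(s, 2))
Add(Function('Y')(Function('v')(-13)), Function('S')(-398)) = Add(Mul(-129, Pow(Mul(Rational(1, 2), Pow(-13, -1), Add(4, -13)), 2)), Add(Rational(-109, 2), Mul(Rational(1, 2), Pow(-398, 2)), Mul(Rational(-483, 2), -398))) = Add(Mul(-129, Pow(Mul(Rational(1, 2), Rational(-1, 13), -9), 2)), Add(Rational(-109, 2), Mul(Rational(1, 2), 158404), 96117)) = Add(Mul(-129, Pow(Rational(9, 26), 2)), Add(Rational(-109, 2), 79202, 96117)) = Add(Mul(-129, Rational(81, 676)), Rational(350529, 2)) = Add(Rational(-10449, 676), Rational(350529, 2)) = Rational(118468353, 676)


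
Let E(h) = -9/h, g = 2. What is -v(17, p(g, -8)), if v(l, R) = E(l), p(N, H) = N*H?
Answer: 9/17 ≈ 0.52941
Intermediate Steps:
p(N, H) = H*N
v(l, R) = -9/l
-v(17, p(g, -8)) = -(-9)/17 = -1*(-9/17) = 9/17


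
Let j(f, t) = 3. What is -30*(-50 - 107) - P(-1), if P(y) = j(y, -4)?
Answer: 4707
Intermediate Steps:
P(y) = 3
-30*(-50 - 107) - P(-1) = -30*(-50 - 107) - 1*3 = -30*(-157) - 3 = 4710 - 3 = 4707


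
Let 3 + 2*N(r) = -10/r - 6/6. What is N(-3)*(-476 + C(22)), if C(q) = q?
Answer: 454/3 ≈ 151.33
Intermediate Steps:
N(r) = -2 - 5/r (N(r) = -3/2 + (-10/r - 6/6)/2 = -3/2 + (-10/r - 6*⅙)/2 = -3/2 + (-10/r - 1)/2 = -3/2 + (-1 - 10/r)/2 = -3/2 + (-½ - 5/r) = -2 - 5/r)
N(-3)*(-476 + C(22)) = (-2 - 5/(-3))*(-476 + 22) = (-2 - 5*(-⅓))*(-454) = (-2 + 5/3)*(-454) = -⅓*(-454) = 454/3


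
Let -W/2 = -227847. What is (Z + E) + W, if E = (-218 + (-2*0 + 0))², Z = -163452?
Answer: 339766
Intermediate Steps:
W = 455694 (W = -2*(-227847) = 455694)
E = 47524 (E = (-218 + (0 + 0))² = (-218 + 0)² = (-218)² = 47524)
(Z + E) + W = (-163452 + 47524) + 455694 = -115928 + 455694 = 339766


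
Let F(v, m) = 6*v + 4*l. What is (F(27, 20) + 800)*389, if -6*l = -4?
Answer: 1125766/3 ≈ 3.7526e+5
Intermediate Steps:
l = ⅔ (l = -⅙*(-4) = ⅔ ≈ 0.66667)
F(v, m) = 8/3 + 6*v (F(v, m) = 6*v + 4*(⅔) = 6*v + 8/3 = 8/3 + 6*v)
(F(27, 20) + 800)*389 = ((8/3 + 6*27) + 800)*389 = ((8/3 + 162) + 800)*389 = (494/3 + 800)*389 = (2894/3)*389 = 1125766/3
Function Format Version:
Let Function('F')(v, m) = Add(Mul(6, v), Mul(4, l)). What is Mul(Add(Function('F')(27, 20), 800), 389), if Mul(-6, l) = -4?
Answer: Rational(1125766, 3) ≈ 3.7526e+5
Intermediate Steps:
l = Rational(2, 3) (l = Mul(Rational(-1, 6), -4) = Rational(2, 3) ≈ 0.66667)
Function('F')(v, m) = Add(Rational(8, 3), Mul(6, v)) (Function('F')(v, m) = Add(Mul(6, v), Mul(4, Rational(2, 3))) = Add(Mul(6, v), Rational(8, 3)) = Add(Rational(8, 3), Mul(6, v)))
Mul(Add(Function('F')(27, 20), 800), 389) = Mul(Add(Add(Rational(8, 3), Mul(6, 27)), 800), 389) = Mul(Add(Add(Rational(8, 3), 162), 800), 389) = Mul(Add(Rational(494, 3), 800), 389) = Mul(Rational(2894, 3), 389) = Rational(1125766, 3)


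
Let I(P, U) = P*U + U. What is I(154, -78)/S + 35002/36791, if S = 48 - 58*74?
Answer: 296675839/78070502 ≈ 3.8001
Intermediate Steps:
S = -4244 (S = 48 - 4292 = -4244)
I(P, U) = U + P*U
I(154, -78)/S + 35002/36791 = -78*(1 + 154)/(-4244) + 35002/36791 = -78*155*(-1/4244) + 35002*(1/36791) = -12090*(-1/4244) + 35002/36791 = 6045/2122 + 35002/36791 = 296675839/78070502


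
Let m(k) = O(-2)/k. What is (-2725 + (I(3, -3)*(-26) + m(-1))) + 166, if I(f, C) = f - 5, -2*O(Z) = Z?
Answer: -2508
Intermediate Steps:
O(Z) = -Z/2
I(f, C) = -5 + f
m(k) = 1/k (m(k) = (-1/2*(-2))/k = 1/k)
(-2725 + (I(3, -3)*(-26) + m(-1))) + 166 = (-2725 + ((-5 + 3)*(-26) + 1/(-1))) + 166 = (-2725 + (-2*(-26) - 1)) + 166 = (-2725 + (52 - 1)) + 166 = (-2725 + 51) + 166 = -2674 + 166 = -2508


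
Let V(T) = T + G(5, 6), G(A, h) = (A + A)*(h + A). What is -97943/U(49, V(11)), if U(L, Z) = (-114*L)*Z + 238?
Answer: 97943/675668 ≈ 0.14496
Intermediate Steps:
G(A, h) = 2*A*(A + h) (G(A, h) = (2*A)*(A + h) = 2*A*(A + h))
V(T) = 110 + T (V(T) = T + 2*5*(5 + 6) = T + 2*5*11 = T + 110 = 110 + T)
U(L, Z) = 238 - 114*L*Z (U(L, Z) = -114*L*Z + 238 = 238 - 114*L*Z)
-97943/U(49, V(11)) = -97943/(238 - 114*49*(110 + 11)) = -97943/(238 - 114*49*121) = -97943/(238 - 675906) = -97943/(-675668) = -97943*(-1/675668) = 97943/675668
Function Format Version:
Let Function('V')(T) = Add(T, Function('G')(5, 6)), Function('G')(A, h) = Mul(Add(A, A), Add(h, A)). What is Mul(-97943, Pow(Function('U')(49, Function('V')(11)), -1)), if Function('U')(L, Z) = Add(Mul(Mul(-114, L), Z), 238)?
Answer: Rational(97943, 675668) ≈ 0.14496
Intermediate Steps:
Function('G')(A, h) = Mul(2, A, Add(A, h)) (Function('G')(A, h) = Mul(Mul(2, A), Add(A, h)) = Mul(2, A, Add(A, h)))
Function('V')(T) = Add(110, T) (Function('V')(T) = Add(T, Mul(2, 5, Add(5, 6))) = Add(T, Mul(2, 5, 11)) = Add(T, 110) = Add(110, T))
Function('U')(L, Z) = Add(238, Mul(-114, L, Z)) (Function('U')(L, Z) = Add(Mul(-114, L, Z), 238) = Add(238, Mul(-114, L, Z)))
Mul(-97943, Pow(Function('U')(49, Function('V')(11)), -1)) = Mul(-97943, Pow(Add(238, Mul(-114, 49, Add(110, 11))), -1)) = Mul(-97943, Pow(Add(238, Mul(-114, 49, 121)), -1)) = Mul(-97943, Pow(Add(238, -675906), -1)) = Mul(-97943, Pow(-675668, -1)) = Mul(-97943, Rational(-1, 675668)) = Rational(97943, 675668)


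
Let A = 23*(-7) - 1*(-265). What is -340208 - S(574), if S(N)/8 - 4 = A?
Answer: -341072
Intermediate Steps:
A = 104 (A = -161 + 265 = 104)
S(N) = 864 (S(N) = 32 + 8*104 = 32 + 832 = 864)
-340208 - S(574) = -340208 - 1*864 = -340208 - 864 = -341072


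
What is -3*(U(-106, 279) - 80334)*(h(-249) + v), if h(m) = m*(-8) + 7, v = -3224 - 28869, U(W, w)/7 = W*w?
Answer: -25942713264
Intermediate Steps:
U(W, w) = 7*W*w (U(W, w) = 7*(W*w) = 7*W*w)
v = -32093
h(m) = 7 - 8*m (h(m) = -8*m + 7 = 7 - 8*m)
-3*(U(-106, 279) - 80334)*(h(-249) + v) = -3*(7*(-106)*279 - 80334)*((7 - 8*(-249)) - 32093) = -3*(-207018 - 80334)*((7 + 1992) - 32093) = -(-862056)*(1999 - 32093) = -(-862056)*(-30094) = -3*8647571088 = -25942713264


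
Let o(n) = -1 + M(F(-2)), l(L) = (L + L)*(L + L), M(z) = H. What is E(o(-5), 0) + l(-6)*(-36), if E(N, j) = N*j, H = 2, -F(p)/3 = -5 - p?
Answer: -5184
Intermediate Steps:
F(p) = 15 + 3*p (F(p) = -3*(-5 - p) = 15 + 3*p)
M(z) = 2
l(L) = 4*L² (l(L) = (2*L)*(2*L) = 4*L²)
o(n) = 1 (o(n) = -1 + 2 = 1)
E(o(-5), 0) + l(-6)*(-36) = 1*0 + (4*(-6)²)*(-36) = 0 + (4*36)*(-36) = 0 + 144*(-36) = 0 - 5184 = -5184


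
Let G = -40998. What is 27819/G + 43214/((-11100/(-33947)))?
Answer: 2505965383991/18961575 ≈ 1.3216e+5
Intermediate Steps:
27819/G + 43214/((-11100/(-33947))) = 27819/(-40998) + 43214/((-11100/(-33947))) = 27819*(-1/40998) + 43214/((-11100*(-1/33947))) = -9273/13666 + 43214/(11100/33947) = -9273/13666 + 43214*(33947/11100) = -9273/13666 + 733492829/5550 = 2505965383991/18961575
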